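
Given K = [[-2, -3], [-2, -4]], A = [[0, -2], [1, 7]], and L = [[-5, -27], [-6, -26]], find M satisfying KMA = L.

M = [[-4, 1], [4, 1]]

Left-multiply by K⁻¹ and right-multiply by A⁻¹: M = K⁻¹LA⁻¹.
K has determinant 2; K⁻¹ = [[-2, 3/2], [1, -1]].
det A = 2, so A⁻¹ = [[7/2, 1], [-1/2, 0]].
K⁻¹L = [[1, 15], [1, -1]].
M = (K⁻¹L)A⁻¹ = [[-4, 1], [4, 1]].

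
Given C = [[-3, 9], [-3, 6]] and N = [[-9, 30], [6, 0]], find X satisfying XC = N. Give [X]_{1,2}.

-1

C is on the right of X, so right-multiply by C⁻¹: X = NC⁻¹.
C has determinant 9; C⁻¹ = [[2/3, -1], [1/3, -1/3]].
X = NC⁻¹ = [[-9, 30], [6, 0]] · [[2/3, -1], [1/3, -1/3]] = [[4, -1], [4, -6]].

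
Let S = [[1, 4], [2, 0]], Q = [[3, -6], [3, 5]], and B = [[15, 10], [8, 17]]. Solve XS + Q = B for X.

XS = B − Q = [[12, 16], [5, 12]].
Since S sits to the right of X, X = (B − Q)S⁻¹.
det S = -8; the adjugate gives S⁻¹ = [[0, 1/2], [1/4, -1/8]].
X = (B − Q)S⁻¹ = [[4, 4], [3, 1]].

X = [[4, 4], [3, 1]]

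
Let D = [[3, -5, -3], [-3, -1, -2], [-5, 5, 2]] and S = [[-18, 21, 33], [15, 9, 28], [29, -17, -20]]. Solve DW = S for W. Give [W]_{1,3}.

Left-multiplying both sides by D⁻¹ gives W = D⁻¹S.
det D = 4, so D⁻¹ = [[2, -5/4, 7/4], [4, -9/4, 15/4], [-5, 5/2, -9/2]].
W = D⁻¹S = [[2, -5/4, 7/4], [4, -9/4, 15/4], [-5, 5/2, -9/2]] · [[-18, 21, 33], [15, 9, 28], [29, -17, -20]] = [[-4, 1, -4], [3, 0, -6], [-3, -6, -5]].

-4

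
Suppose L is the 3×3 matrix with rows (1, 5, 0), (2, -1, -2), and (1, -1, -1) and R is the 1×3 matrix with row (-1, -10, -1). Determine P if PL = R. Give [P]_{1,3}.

-1

Right-multiplying both sides by L⁻¹ gives P = RL⁻¹.
det L = -1; the adjugate gives L⁻¹ = [[1, -5, 10], [0, 1, -2], [1, -6, 11]].
P = RL⁻¹ = [[-1, -10, -1]] · [[1, -5, 10], [0, 1, -2], [1, -6, 11]] = [[-2, 1, -1]].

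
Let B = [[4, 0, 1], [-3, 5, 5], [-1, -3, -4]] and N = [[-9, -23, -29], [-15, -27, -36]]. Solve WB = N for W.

W = [[-5, -4, 1], [-5, -3, 4]]

B is on the right of W, so right-multiply by B⁻¹: W = NB⁻¹.
det B = -6; the adjugate gives B⁻¹ = [[5/6, 1/2, 5/6], [17/6, 5/2, 23/6], [-7/3, -2, -10/3]].
W = NB⁻¹ = [[-9, -23, -29], [-15, -27, -36]] · [[5/6, 1/2, 5/6], [17/6, 5/2, 23/6], [-7/3, -2, -10/3]] = [[-5, -4, 1], [-5, -3, 4]].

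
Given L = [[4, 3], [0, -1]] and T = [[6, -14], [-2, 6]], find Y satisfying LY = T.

Y = [[0, 1], [2, -6]]

L is on the left of Y, so left-multiply by L⁻¹: Y = L⁻¹T.
det L = -4; the adjugate gives L⁻¹ = [[1/4, 3/4], [0, -1]].
Y = L⁻¹T = [[1/4, 3/4], [0, -1]] · [[6, -14], [-2, 6]] = [[0, 1], [2, -6]].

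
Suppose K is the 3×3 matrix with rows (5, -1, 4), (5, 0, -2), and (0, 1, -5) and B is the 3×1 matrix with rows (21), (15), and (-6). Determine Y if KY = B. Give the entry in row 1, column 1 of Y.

3

Since K multiplies Y on the left, Y = K⁻¹B.
det K = 5, so K⁻¹ = [[2/5, -1/5, 2/5], [5, -5, 6], [1, -1, 1]].
Y = K⁻¹B = [[2/5, -1/5, 2/5], [5, -5, 6], [1, -1, 1]] · [[21], [15], [-6]] = [[3], [-6], [0]].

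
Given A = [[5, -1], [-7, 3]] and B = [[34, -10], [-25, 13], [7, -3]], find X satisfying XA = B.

A is on the right of X, so right-multiply by A⁻¹: X = BA⁻¹.
A has determinant 8; A⁻¹ = [[3/8, 1/8], [7/8, 5/8]].
X = BA⁻¹ = [[34, -10], [-25, 13], [7, -3]] · [[3/8, 1/8], [7/8, 5/8]] = [[4, -2], [2, 5], [0, -1]].

X = [[4, -2], [2, 5], [0, -1]]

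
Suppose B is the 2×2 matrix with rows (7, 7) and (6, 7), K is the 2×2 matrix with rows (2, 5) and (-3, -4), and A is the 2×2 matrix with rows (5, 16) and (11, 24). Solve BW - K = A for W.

BW = A + K = [[7, 21], [8, 20]].
Since B multiplies W on the left, W = B⁻¹(A + K).
det B = 7; the adjugate gives B⁻¹ = [[1, -1], [-6/7, 1]].
W = B⁻¹(A + K) = [[-1, 1], [2, 2]].

W = [[-1, 1], [2, 2]]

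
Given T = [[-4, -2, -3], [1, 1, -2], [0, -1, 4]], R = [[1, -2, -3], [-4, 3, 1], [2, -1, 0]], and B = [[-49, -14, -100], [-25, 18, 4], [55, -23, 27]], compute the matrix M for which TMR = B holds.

M = [[-4, -1, 2], [-5, -2, -3], [-5, -5, -1]]

M = T⁻¹BR⁻¹ (apply T⁻¹ on the left and R⁻¹ on the right).
det T = 3; the adjugate gives T⁻¹ = [[2/3, 11/3, 7/3], [-4/3, -16/3, -11/3], [-1/3, -4/3, -2/3]].
R has determinant 3; R⁻¹ = [[1/3, 1, 7/3], [2/3, 2, 11/3], [-2/3, -1, -5/3]].
T⁻¹B = [[4, 3, 11], [-3, 7, 13], [13, -4, 10]].
M = (T⁻¹B)R⁻¹ = [[-4, -1, 2], [-5, -2, -3], [-5, -5, -1]].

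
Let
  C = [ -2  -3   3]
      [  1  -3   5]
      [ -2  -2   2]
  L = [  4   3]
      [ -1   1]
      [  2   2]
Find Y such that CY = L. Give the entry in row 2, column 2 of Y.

Since C multiplies Y on the left, Y = C⁻¹L.
det C = 4; the adjugate gives C⁻¹ = [[1, 0, -3/2], [-3, 1/2, 13/4], [-2, 1/2, 9/4]].
Y = C⁻¹L = [[1, 0, -3/2], [-3, 1/2, 13/4], [-2, 1/2, 9/4]] · [[4, 3], [-1, 1], [2, 2]] = [[1, 0], [-6, -2], [-4, -1]].

-2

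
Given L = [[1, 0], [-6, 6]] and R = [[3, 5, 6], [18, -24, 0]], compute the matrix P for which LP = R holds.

Left-multiplying both sides by L⁻¹ gives P = L⁻¹R.
det L = 6; the adjugate gives L⁻¹ = [[1, 0], [1, 1/6]].
P = L⁻¹R = [[1, 0], [1, 1/6]] · [[3, 5, 6], [18, -24, 0]] = [[3, 5, 6], [6, 1, 6]].

P = [[3, 5, 6], [6, 1, 6]]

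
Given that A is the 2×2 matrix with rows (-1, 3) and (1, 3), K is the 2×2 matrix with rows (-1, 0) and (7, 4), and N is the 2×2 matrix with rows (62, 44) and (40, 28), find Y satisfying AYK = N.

Y = [[-3, -2], [4, 3]]

Y = A⁻¹NK⁻¹ (apply A⁻¹ on the left and K⁻¹ on the right).
A has determinant -6; A⁻¹ = [[-1/2, 1/2], [1/6, 1/6]].
det K = -4, so K⁻¹ = [[-1, 0], [7/4, 1/4]].
A⁻¹N = [[-11, -8], [17, 12]].
Y = (A⁻¹N)K⁻¹ = [[-3, -2], [4, 3]].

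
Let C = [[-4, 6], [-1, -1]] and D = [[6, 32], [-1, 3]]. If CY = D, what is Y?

Y = [[0, -5], [1, 2]]

Since C multiplies Y on the left, Y = C⁻¹D.
det C = 10, so C⁻¹ = [[-1/10, -3/5], [1/10, -2/5]].
Y = C⁻¹D = [[-1/10, -3/5], [1/10, -2/5]] · [[6, 32], [-1, 3]] = [[0, -5], [1, 2]].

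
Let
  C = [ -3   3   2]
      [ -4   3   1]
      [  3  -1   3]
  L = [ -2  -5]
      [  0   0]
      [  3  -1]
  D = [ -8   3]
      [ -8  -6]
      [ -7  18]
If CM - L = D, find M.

CM = D + L = [[-10, -2], [-8, -6], [-4, 17]].
Since C multiplies M on the left, M = C⁻¹(D + L).
det C = 5, so C⁻¹ = [[2, -11/5, -3/5], [3, -3, -1], [-1, 6/5, 3/5]].
M = C⁻¹(D + L) = [[0, -1], [-2, -5], [-2, 5]].

M = [[0, -1], [-2, -5], [-2, 5]]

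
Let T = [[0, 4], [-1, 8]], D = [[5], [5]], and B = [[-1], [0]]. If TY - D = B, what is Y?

TY = B + D = [[4], [5]].
T is on the left of Y, so left-multiply by T⁻¹: Y = T⁻¹(B + D).
det T = 4; the adjugate gives T⁻¹ = [[2, -1], [1/4, 0]].
Y = T⁻¹(B + D) = [[3], [1]].

Y = [[3], [1]]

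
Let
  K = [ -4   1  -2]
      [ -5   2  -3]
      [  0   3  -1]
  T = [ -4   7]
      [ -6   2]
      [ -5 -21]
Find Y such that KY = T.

Since K multiplies Y on the left, Y = K⁻¹T.
K has determinant -3; K⁻¹ = [[-7/3, 5/3, -1/3], [5/3, -4/3, 2/3], [5, -4, 1]].
Y = K⁻¹T = [[-7/3, 5/3, -1/3], [5/3, -4/3, 2/3], [5, -4, 1]] · [[-4, 7], [-6, 2], [-5, -21]] = [[1, -6], [-2, -5], [-1, 6]].

Y = [[1, -6], [-2, -5], [-1, 6]]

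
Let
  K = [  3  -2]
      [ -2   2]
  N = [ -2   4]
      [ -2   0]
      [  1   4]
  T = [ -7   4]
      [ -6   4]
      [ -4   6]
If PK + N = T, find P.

P = [[-5, -5], [0, 2], [-3, -2]]

PK = T − N = [[-5, 0], [-4, 4], [-5, 2]].
Since K sits to the right of P, P = (T − N)K⁻¹.
det K = 2, so K⁻¹ = [[1, 1], [1, 3/2]].
P = (T − N)K⁻¹ = [[-5, -5], [0, 2], [-3, -2]].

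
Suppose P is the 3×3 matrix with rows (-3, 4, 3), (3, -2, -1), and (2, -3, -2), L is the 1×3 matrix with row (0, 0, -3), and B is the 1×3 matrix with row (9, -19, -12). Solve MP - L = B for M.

MP = B + L = [[9, -19, -15]].
P is on the right of M, so right-multiply by P⁻¹: M = (B + L)P⁻¹.
det P = -2; the adjugate gives P⁻¹ = [[-1/2, 1/2, -1], [-2, 0, -3], [5/2, 1/2, 3]].
M = (B + L)P⁻¹ = [[-4, -3, 3]].

M = [[-4, -3, 3]]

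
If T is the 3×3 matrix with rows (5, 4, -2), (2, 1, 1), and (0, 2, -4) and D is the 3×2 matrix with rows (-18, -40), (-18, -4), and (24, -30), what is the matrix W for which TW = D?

W = [[-6, -2], [0, -5], [-6, 5]]

Since T multiplies W on the left, W = T⁻¹D.
T has determinant -6; T⁻¹ = [[1, -2, -1], [-4/3, 10/3, 3/2], [-2/3, 5/3, 1/2]].
W = T⁻¹D = [[1, -2, -1], [-4/3, 10/3, 3/2], [-2/3, 5/3, 1/2]] · [[-18, -40], [-18, -4], [24, -30]] = [[-6, -2], [0, -5], [-6, 5]].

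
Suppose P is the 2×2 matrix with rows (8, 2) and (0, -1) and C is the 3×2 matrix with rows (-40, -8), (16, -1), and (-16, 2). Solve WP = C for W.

W = [[-5, -2], [2, 5], [-2, -6]]

Since P sits to the right of W, W = CP⁻¹.
det P = -8, so P⁻¹ = [[1/8, 1/4], [0, -1]].
W = CP⁻¹ = [[-40, -8], [16, -1], [-16, 2]] · [[1/8, 1/4], [0, -1]] = [[-5, -2], [2, 5], [-2, -6]].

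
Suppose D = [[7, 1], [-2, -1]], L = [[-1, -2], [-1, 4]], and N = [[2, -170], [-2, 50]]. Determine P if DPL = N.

Isolating P: multiply by D⁻¹ from the left and L⁻¹ from the right, so P = D⁻¹NL⁻¹.
D has determinant -5; D⁻¹ = [[1/5, 1/5], [-2/5, -7/5]].
L has determinant -6; L⁻¹ = [[-2/3, -1/3], [-1/6, 1/6]].
D⁻¹N = [[0, -24], [2, -2]].
P = (D⁻¹N)L⁻¹ = [[4, -4], [-1, -1]].

P = [[4, -4], [-1, -1]]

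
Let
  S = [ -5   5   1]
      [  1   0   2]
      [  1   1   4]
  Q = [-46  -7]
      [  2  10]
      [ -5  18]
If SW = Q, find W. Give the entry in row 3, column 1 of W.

-1

Left-multiplying both sides by S⁻¹ gives W = S⁻¹Q.
S has determinant 1; S⁻¹ = [[-2, -19, 10], [-2, -21, 11], [1, 10, -5]].
W = S⁻¹Q = [[-2, -19, 10], [-2, -21, 11], [1, 10, -5]] · [[-46, -7], [2, 10], [-5, 18]] = [[4, 4], [-5, 2], [-1, 3]].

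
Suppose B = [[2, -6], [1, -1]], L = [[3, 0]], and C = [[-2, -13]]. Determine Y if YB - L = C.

Y = [[3, -5]]

YB = C + L = [[1, -13]].
Right-multiplying both sides by B⁻¹ gives Y = (C + L)B⁻¹.
det B = 4, so B⁻¹ = [[-1/4, 3/2], [-1/4, 1/2]].
Y = (C + L)B⁻¹ = [[3, -5]].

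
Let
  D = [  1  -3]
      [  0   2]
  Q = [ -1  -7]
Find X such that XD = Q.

X = [[-1, -5]]

Since D sits to the right of X, X = QD⁻¹.
det D = 2, so D⁻¹ = [[1, 3/2], [0, 1/2]].
X = QD⁻¹ = [[-1, -7]] · [[1, 3/2], [0, 1/2]] = [[-1, -5]].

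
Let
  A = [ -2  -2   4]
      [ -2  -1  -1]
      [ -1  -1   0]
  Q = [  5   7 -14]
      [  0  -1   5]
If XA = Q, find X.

X = [[-3, 2, -3], [1, -1, 0]]

Since A sits to the right of X, X = QA⁻¹.
det A = 4; the adjugate gives A⁻¹ = [[-1/4, -1, 3/2], [1/4, 1, -5/2], [1/4, 0, -1/2]].
X = QA⁻¹ = [[5, 7, -14], [0, -1, 5]] · [[-1/4, -1, 3/2], [1/4, 1, -5/2], [1/4, 0, -1/2]] = [[-3, 2, -3], [1, -1, 0]].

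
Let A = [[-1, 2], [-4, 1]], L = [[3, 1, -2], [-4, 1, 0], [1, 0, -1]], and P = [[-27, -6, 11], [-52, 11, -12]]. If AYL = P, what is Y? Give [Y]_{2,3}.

0

Isolating Y: multiply by A⁻¹ from the left and L⁻¹ from the right, so Y = A⁻¹PL⁻¹.
det A = 7; the adjugate gives A⁻¹ = [[1/7, -2/7], [4/7, -1/7]].
det L = -5, so L⁻¹ = [[1/5, -1/5, -2/5], [4/5, 1/5, -8/5], [1/5, -1/5, -7/5]].
A⁻¹P = [[11, -4, 5], [-8, -5, 8]].
Y = (A⁻¹P)L⁻¹ = [[0, -4, -5], [-4, -1, 0]].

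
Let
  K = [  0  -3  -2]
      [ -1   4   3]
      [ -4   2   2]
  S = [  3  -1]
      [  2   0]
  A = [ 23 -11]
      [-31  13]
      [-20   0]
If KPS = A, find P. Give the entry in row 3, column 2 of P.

4

Isolating P: multiply by K⁻¹ from the left and S⁻¹ from the right, so P = K⁻¹AS⁻¹.
det K = 2; the adjugate gives K⁻¹ = [[1, 1, -1/2], [-5, -4, 1], [7, 6, -3/2]].
det S = 2, so S⁻¹ = [[0, 1/2], [-1, 3/2]].
K⁻¹A = [[2, 2], [-11, 3], [5, 1]].
P = (K⁻¹A)S⁻¹ = [[-2, 4], [-3, -1], [-1, 4]].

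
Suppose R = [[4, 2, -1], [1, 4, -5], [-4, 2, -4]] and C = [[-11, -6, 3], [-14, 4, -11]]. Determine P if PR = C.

P = [[-4, 1, -1], [-3, 2, 1]]

R is on the right of P, so right-multiply by R⁻¹: P = CR⁻¹.
det R = 6, so R⁻¹ = [[-1, 1, -1], [4, -10/3, 19/6], [3, -8/3, 7/3]].
P = CR⁻¹ = [[-11, -6, 3], [-14, 4, -11]] · [[-1, 1, -1], [4, -10/3, 19/6], [3, -8/3, 7/3]] = [[-4, 1, -1], [-3, 2, 1]].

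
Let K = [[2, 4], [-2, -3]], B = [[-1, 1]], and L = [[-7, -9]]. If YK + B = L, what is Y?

Y = [[-1, 2]]

YK = L − B = [[-6, -10]].
Since K sits to the right of Y, Y = (L − B)K⁻¹.
det K = 2, so K⁻¹ = [[-3/2, -2], [1, 1]].
Y = (L − B)K⁻¹ = [[-1, 2]].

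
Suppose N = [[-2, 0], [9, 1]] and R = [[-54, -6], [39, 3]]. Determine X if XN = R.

Since N sits to the right of X, X = RN⁻¹.
det N = -2, so N⁻¹ = [[-1/2, 0], [9/2, 1]].
X = RN⁻¹ = [[-54, -6], [39, 3]] · [[-1/2, 0], [9/2, 1]] = [[0, -6], [-6, 3]].

X = [[0, -6], [-6, 3]]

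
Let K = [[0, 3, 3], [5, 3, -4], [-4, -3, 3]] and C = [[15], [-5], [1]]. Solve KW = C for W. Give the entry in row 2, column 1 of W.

5

Since K multiplies W on the left, W = K⁻¹C.
det K = -6, so K⁻¹ = [[1/2, 3, 7/2], [-1/6, -2, -5/2], [1/2, 2, 5/2]].
W = K⁻¹C = [[1/2, 3, 7/2], [-1/6, -2, -5/2], [1/2, 2, 5/2]] · [[15], [-5], [1]] = [[-4], [5], [0]].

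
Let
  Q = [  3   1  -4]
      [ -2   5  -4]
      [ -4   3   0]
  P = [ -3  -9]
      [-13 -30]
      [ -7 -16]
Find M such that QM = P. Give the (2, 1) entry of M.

-5

Q is on the left of M, so left-multiply by Q⁻¹: M = Q⁻¹P.
det Q = -4; the adjugate gives Q⁻¹ = [[-3, 3, -4], [-4, 4, -5], [-7/2, 13/4, -17/4]].
M = Q⁻¹P = [[-3, 3, -4], [-4, 4, -5], [-7/2, 13/4, -17/4]] · [[-3, -9], [-13, -30], [-7, -16]] = [[-2, 1], [-5, -4], [-2, 2]].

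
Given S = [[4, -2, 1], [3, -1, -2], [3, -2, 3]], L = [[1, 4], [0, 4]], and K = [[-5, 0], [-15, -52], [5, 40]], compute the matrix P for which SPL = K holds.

P = [[0, 2], [5, 2], [5, 1]]

P = S⁻¹KL⁻¹ (apply S⁻¹ on the left and L⁻¹ on the right).
det S = -1, so S⁻¹ = [[7, -4, -5], [15, -9, -11], [3, -2, -2]].
det L = 4, so L⁻¹ = [[1, -1], [0, 1/4]].
S⁻¹K = [[0, 8], [5, 28], [5, 24]].
P = (S⁻¹K)L⁻¹ = [[0, 2], [5, 2], [5, 1]].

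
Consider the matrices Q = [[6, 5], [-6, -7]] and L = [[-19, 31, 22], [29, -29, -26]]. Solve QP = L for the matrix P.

P = [[1, 6, 2], [-5, -1, 2]]

Q is on the left of P, so left-multiply by Q⁻¹: P = Q⁻¹L.
det Q = -12, so Q⁻¹ = [[7/12, 5/12], [-1/2, -1/2]].
P = Q⁻¹L = [[7/12, 5/12], [-1/2, -1/2]] · [[-19, 31, 22], [29, -29, -26]] = [[1, 6, 2], [-5, -1, 2]].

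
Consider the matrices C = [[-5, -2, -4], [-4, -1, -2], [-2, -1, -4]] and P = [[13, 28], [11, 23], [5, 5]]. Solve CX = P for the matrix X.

Left-multiplying both sides by C⁻¹ gives X = C⁻¹P.
det C = 6; the adjugate gives C⁻¹ = [[1/3, -2/3, 0], [-2, 2, 1], [1/3, -1/6, -1/2]].
X = C⁻¹P = [[1/3, -2/3, 0], [-2, 2, 1], [1/3, -1/6, -1/2]] · [[13, 28], [11, 23], [5, 5]] = [[-3, -6], [1, -5], [0, 3]].

X = [[-3, -6], [1, -5], [0, 3]]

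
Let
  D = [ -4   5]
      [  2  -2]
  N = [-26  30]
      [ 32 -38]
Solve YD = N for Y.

Since D sits to the right of Y, Y = ND⁻¹.
det D = -2; the adjugate gives D⁻¹ = [[1, 5/2], [1, 2]].
Y = ND⁻¹ = [[-26, 30], [32, -38]] · [[1, 5/2], [1, 2]] = [[4, -5], [-6, 4]].

Y = [[4, -5], [-6, 4]]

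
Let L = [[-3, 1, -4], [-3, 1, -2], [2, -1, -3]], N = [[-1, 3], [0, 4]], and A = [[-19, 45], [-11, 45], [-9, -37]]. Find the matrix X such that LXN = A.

Isolating X: multiply by L⁻¹ from the left and N⁻¹ from the right, so X = L⁻¹AN⁻¹.
det L = -2; the adjugate gives L⁻¹ = [[5/2, -7/2, -1], [13/2, -17/2, -3], [-1/2, 1/2, 0]].
det N = -4, so N⁻¹ = [[-1, 3/4], [0, 1/4]].
L⁻¹A = [[0, -8], [-3, 21], [4, 0]].
X = (L⁻¹A)N⁻¹ = [[0, -2], [3, 3], [-4, 3]].

X = [[0, -2], [3, 3], [-4, 3]]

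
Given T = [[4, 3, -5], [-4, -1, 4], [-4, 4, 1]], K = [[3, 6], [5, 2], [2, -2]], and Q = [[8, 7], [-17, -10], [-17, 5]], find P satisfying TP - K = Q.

P = [[4, 4], [0, 4], [1, 3]]

TP = Q + K = [[11, 13], [-12, -8], [-15, 3]].
Since T multiplies P on the left, P = T⁻¹(Q + K).
det T = -4; the adjugate gives T⁻¹ = [[17/4, 23/4, -7/4], [3, 4, -1], [5, 7, -2]].
P = T⁻¹(Q + K) = [[4, 4], [0, 4], [1, 3]].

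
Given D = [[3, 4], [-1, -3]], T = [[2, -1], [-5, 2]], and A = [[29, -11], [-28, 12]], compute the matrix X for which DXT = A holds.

X = [[-5, -1], [3, -1]]

X = D⁻¹AT⁻¹ (apply D⁻¹ on the left and T⁻¹ on the right).
det D = -5; the adjugate gives D⁻¹ = [[3/5, 4/5], [-1/5, -3/5]].
det T = -1; the adjugate gives T⁻¹ = [[-2, -1], [-5, -2]].
D⁻¹A = [[-5, 3], [11, -5]].
X = (D⁻¹A)T⁻¹ = [[-5, -1], [3, -1]].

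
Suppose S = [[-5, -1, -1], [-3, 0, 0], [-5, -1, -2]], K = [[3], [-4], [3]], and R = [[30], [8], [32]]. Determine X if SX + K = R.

X = [[-4], [-5], [-2]]

SX = R − K = [[27], [12], [29]].
S is on the left of X, so left-multiply by S⁻¹: X = S⁻¹(R − K).
det S = 3, so S⁻¹ = [[0, -1/3, 0], [-2, 5/3, 1], [1, 0, -1]].
X = S⁻¹(R − K) = [[-4], [-5], [-2]].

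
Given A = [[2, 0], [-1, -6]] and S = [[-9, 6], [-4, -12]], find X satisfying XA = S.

X = [[-5, -1], [-1, 2]]

A is on the right of X, so right-multiply by A⁻¹: X = SA⁻¹.
det A = -12; the adjugate gives A⁻¹ = [[1/2, 0], [-1/12, -1/6]].
X = SA⁻¹ = [[-9, 6], [-4, -12]] · [[1/2, 0], [-1/12, -1/6]] = [[-5, -1], [-1, 2]].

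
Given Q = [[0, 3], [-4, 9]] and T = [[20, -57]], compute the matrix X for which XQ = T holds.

Q is on the right of X, so right-multiply by Q⁻¹: X = TQ⁻¹.
Q has determinant 12; Q⁻¹ = [[3/4, -1/4], [1/3, 0]].
X = TQ⁻¹ = [[20, -57]] · [[3/4, -1/4], [1/3, 0]] = [[-4, -5]].

X = [[-4, -5]]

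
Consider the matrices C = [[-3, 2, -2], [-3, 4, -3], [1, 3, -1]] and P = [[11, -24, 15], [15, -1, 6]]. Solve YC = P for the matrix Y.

Since C sits to the right of Y, Y = PC⁻¹.
det C = -1; the adjugate gives C⁻¹ = [[-5, 4, -2], [6, -5, 3], [13, -11, 6]].
Y = PC⁻¹ = [[11, -24, 15], [15, -1, 6]] · [[-5, 4, -2], [6, -5, 3], [13, -11, 6]] = [[-4, -1, -4], [-3, -1, 3]].

Y = [[-4, -1, -4], [-3, -1, 3]]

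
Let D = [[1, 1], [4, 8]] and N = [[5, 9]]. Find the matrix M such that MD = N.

M = [[1, 1]]

D is on the right of M, so right-multiply by D⁻¹: M = ND⁻¹.
det D = 4; the adjugate gives D⁻¹ = [[2, -1/4], [-1, 1/4]].
M = ND⁻¹ = [[5, 9]] · [[2, -1/4], [-1, 1/4]] = [[1, 1]].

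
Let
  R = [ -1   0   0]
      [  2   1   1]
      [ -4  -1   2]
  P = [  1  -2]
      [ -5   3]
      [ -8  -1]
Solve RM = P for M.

Left-multiplying both sides by R⁻¹ gives M = R⁻¹P.
det R = -3; the adjugate gives R⁻¹ = [[-1, 0, 0], [8/3, 2/3, -1/3], [-2/3, 1/3, 1/3]].
M = R⁻¹P = [[-1, 0, 0], [8/3, 2/3, -1/3], [-2/3, 1/3, 1/3]] · [[1, -2], [-5, 3], [-8, -1]] = [[-1, 2], [2, -3], [-5, 2]].

M = [[-1, 2], [2, -3], [-5, 2]]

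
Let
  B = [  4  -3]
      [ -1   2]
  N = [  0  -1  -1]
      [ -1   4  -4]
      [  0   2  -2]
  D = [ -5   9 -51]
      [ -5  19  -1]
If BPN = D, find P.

P = [[3, 5, -1], [-3, 5, -3]]

P = B⁻¹DN⁻¹ (apply B⁻¹ on the left and N⁻¹ on the right).
det B = 5, so B⁻¹ = [[2/5, 3/5], [1/5, 4/5]].
N has determinant 4; N⁻¹ = [[0, -1, 2], [-1/2, 0, 1/4], [-1/2, 0, -1/4]].
B⁻¹D = [[-5, 15, -21], [-5, 17, -11]].
P = (B⁻¹D)N⁻¹ = [[3, 5, -1], [-3, 5, -3]].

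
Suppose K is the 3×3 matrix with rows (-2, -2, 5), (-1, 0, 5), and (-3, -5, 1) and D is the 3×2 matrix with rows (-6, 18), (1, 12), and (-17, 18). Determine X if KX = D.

X = [[-1, -2], [4, -2], [0, 2]]

Left-multiplying both sides by K⁻¹ gives X = K⁻¹D.
det K = 3; the adjugate gives K⁻¹ = [[25/3, -23/3, -10/3], [-14/3, 13/3, 5/3], [5/3, -4/3, -2/3]].
X = K⁻¹D = [[25/3, -23/3, -10/3], [-14/3, 13/3, 5/3], [5/3, -4/3, -2/3]] · [[-6, 18], [1, 12], [-17, 18]] = [[-1, -2], [4, -2], [0, 2]].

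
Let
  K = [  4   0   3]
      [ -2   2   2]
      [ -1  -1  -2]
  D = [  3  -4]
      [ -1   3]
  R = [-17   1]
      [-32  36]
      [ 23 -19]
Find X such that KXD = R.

X = [[-1, -1], [-5, 0], [-2, -3]]

X = K⁻¹RD⁻¹ (apply K⁻¹ on the left and D⁻¹ on the right).
det K = 4, so K⁻¹ = [[-1/2, -3/4, -3/2], [-3/2, -5/4, -7/2], [1, 1, 2]].
det D = 5; the adjugate gives D⁻¹ = [[3/5, 4/5], [1/5, 3/5]].
K⁻¹R = [[-2, 1], [-15, 20], [-3, -1]].
X = (K⁻¹R)D⁻¹ = [[-1, -1], [-5, 0], [-2, -3]].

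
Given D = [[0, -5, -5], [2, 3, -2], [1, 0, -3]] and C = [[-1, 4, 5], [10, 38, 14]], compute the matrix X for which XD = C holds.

X = [[-2, -2, 3], [-4, 6, -2]]

Since D sits to the right of X, X = CD⁻¹.
det D = -5, so D⁻¹ = [[9/5, 3, -5], [-4/5, -1, 2], [3/5, 1, -2]].
X = CD⁻¹ = [[-1, 4, 5], [10, 38, 14]] · [[9/5, 3, -5], [-4/5, -1, 2], [3/5, 1, -2]] = [[-2, -2, 3], [-4, 6, -2]].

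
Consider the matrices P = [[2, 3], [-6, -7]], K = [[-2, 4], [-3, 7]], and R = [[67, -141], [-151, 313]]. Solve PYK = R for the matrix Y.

Y = [[-4, 4], [-5, -5]]

Y = P⁻¹RK⁻¹ (apply P⁻¹ on the left and K⁻¹ on the right).
det P = 4, so P⁻¹ = [[-7/4, -3/4], [3/2, 1/2]].
K has determinant -2; K⁻¹ = [[-7/2, 2], [-3/2, 1]].
P⁻¹R = [[-4, 12], [25, -55]].
Y = (P⁻¹R)K⁻¹ = [[-4, 4], [-5, -5]].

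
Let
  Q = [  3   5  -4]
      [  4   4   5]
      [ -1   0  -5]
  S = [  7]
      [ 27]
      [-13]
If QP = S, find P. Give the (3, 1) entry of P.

3

Left-multiplying both sides by Q⁻¹ gives P = Q⁻¹S.
det Q = -1, so Q⁻¹ = [[20, -25, -41], [-15, 19, 31], [-4, 5, 8]].
P = Q⁻¹S = [[20, -25, -41], [-15, 19, 31], [-4, 5, 8]] · [[7], [27], [-13]] = [[-2], [5], [3]].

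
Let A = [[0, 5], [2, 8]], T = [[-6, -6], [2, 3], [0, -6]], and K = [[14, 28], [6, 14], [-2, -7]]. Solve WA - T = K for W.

WA = K + T = [[8, 22], [8, 17], [-2, -13]].
Right-multiplying both sides by A⁻¹ gives W = (K + T)A⁻¹.
det A = -10; the adjugate gives A⁻¹ = [[-4/5, 1/2], [1/5, 0]].
W = (K + T)A⁻¹ = [[-2, 4], [-3, 4], [-1, -1]].

W = [[-2, 4], [-3, 4], [-1, -1]]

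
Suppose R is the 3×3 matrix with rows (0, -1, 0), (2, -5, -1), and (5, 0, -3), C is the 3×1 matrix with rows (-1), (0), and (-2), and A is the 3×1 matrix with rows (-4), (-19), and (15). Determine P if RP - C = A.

RP = A + C = [[-5], [-19], [13]].
R is on the left of P, so left-multiply by R⁻¹: P = R⁻¹(A + C).
det R = -1, so R⁻¹ = [[-15, 3, -1], [-1, 0, 0], [-25, 5, -2]].
P = R⁻¹(A + C) = [[5], [5], [4]].

P = [[5], [5], [4]]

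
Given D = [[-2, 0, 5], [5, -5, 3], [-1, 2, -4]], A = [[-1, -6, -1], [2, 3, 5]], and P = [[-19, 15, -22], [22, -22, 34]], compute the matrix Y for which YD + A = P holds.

Y = [[0, -3, 3], [0, 3, -5]]

YD = P − A = [[-18, 21, -21], [20, -25, 29]].
Right-multiplying both sides by D⁻¹ gives Y = (P − A)D⁻¹.
det D = -3; the adjugate gives D⁻¹ = [[-14/3, -10/3, -25/3], [-17/3, -13/3, -31/3], [-5/3, -4/3, -10/3]].
Y = (P − A)D⁻¹ = [[0, -3, 3], [0, 3, -5]].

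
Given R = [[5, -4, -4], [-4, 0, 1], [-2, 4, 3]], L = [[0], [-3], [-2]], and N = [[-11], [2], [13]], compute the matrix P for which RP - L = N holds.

RP = N + L = [[-11], [-1], [11]].
R is on the left of P, so left-multiply by R⁻¹: P = R⁻¹(N + L).
det R = 4; the adjugate gives R⁻¹ = [[-1, -1, -1], [5/2, 7/4, 11/4], [-4, -3, -4]].
P = R⁻¹(N + L) = [[1], [1], [3]].

P = [[1], [1], [3]]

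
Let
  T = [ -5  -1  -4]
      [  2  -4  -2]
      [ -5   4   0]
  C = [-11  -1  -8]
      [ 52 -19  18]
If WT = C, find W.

W = [[1, 2, 2], [-5, 1, -5]]

Since T sits to the right of W, W = CT⁻¹.
T has determinant -2; T⁻¹ = [[-4, 8, 7], [-5, 10, 9], [6, -25/2, -11]].
W = CT⁻¹ = [[-11, -1, -8], [52, -19, 18]] · [[-4, 8, 7], [-5, 10, 9], [6, -25/2, -11]] = [[1, 2, 2], [-5, 1, -5]].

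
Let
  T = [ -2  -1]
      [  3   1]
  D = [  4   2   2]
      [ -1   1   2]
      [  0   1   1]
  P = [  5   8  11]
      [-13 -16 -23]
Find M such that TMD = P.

Left-multiply by T⁻¹ and right-multiply by D⁻¹: M = T⁻¹PD⁻¹.
det T = 1, so T⁻¹ = [[1, 1], [-3, -2]].
det D = -4; the adjugate gives D⁻¹ = [[1/4, 0, -1/2], [-1/4, -1, 5/2], [1/4, 1, -3/2]].
T⁻¹P = [[-8, -8, -12], [11, 8, 13]].
M = (T⁻¹P)D⁻¹ = [[-3, -4, 2], [4, 5, -5]].

M = [[-3, -4, 2], [4, 5, -5]]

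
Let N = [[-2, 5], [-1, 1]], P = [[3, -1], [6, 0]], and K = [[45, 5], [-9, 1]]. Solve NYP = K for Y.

Y = [[0, 5], [-1, 4]]

Isolating Y: multiply by N⁻¹ from the left and P⁻¹ from the right, so Y = N⁻¹KP⁻¹.
det N = 3, so N⁻¹ = [[1/3, -5/3], [1/3, -2/3]].
det P = 6; the adjugate gives P⁻¹ = [[0, 1/6], [-1, 1/2]].
N⁻¹K = [[30, 0], [21, 1]].
Y = (N⁻¹K)P⁻¹ = [[0, 5], [-1, 4]].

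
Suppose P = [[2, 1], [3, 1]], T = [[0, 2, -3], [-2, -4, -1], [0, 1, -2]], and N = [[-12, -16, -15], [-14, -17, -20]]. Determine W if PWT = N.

W = [[2, 1, -1], [3, 4, -4]]

Isolating W: multiply by P⁻¹ from the left and T⁻¹ from the right, so W = P⁻¹NT⁻¹.
P has determinant -1; P⁻¹ = [[-1, 1], [3, -2]].
T has determinant -2; T⁻¹ = [[-9/2, -1/2, 7], [2, 0, -3], [1, 0, -2]].
P⁻¹N = [[-2, -1, -5], [-8, -14, -5]].
W = (P⁻¹N)T⁻¹ = [[2, 1, -1], [3, 4, -4]].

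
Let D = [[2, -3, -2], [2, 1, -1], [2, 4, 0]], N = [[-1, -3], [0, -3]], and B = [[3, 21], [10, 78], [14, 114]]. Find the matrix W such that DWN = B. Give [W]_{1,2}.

Left-multiply by D⁻¹ and right-multiply by N⁻¹: W = D⁻¹BN⁻¹.
det D = 2; the adjugate gives D⁻¹ = [[2, -4, 5/2], [-1, 2, -1], [3, -7, 4]].
det N = 3, so N⁻¹ = [[-1, 1], [0, -1/3]].
D⁻¹B = [[1, 15], [3, 21], [-5, -27]].
W = (D⁻¹B)N⁻¹ = [[-1, -4], [-3, -4], [5, 4]].

-4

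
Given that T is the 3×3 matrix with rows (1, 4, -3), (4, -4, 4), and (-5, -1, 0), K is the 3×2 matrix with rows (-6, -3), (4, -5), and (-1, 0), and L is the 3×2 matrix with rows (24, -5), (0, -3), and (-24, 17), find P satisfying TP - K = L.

TP = L + K = [[18, -8], [4, -8], [-25, 17]].
Since T multiplies P on the left, P = T⁻¹(L + K).
T has determinant -4; T⁻¹ = [[-1, -3/4, -1], [5, 15/4, 4], [6, 19/4, 5]].
P = T⁻¹(L + K) = [[4, -3], [5, -2], [2, -1]].

P = [[4, -3], [5, -2], [2, -1]]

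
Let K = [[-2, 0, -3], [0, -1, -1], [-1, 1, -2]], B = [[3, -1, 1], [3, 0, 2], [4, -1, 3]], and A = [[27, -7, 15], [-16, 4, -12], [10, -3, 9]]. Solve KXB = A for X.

X = [[-5, -2, -3], [-2, -1, 3], [2, 1, 1]]

Left-multiply by K⁻¹ and right-multiply by B⁻¹: X = K⁻¹AB⁻¹.
K has determinant -3; K⁻¹ = [[-1, 1, 1], [-1/3, -1/3, 2/3], [1/3, -2/3, -2/3]].
det B = 4; the adjugate gives B⁻¹ = [[1/2, 1/2, -1/2], [-1/4, 5/4, -3/4], [-3/4, -1/4, 3/4]].
K⁻¹A = [[-33, 8, -18], [3, -1, 5], [13, -3, 7]].
X = (K⁻¹A)B⁻¹ = [[-5, -2, -3], [-2, -1, 3], [2, 1, 1]].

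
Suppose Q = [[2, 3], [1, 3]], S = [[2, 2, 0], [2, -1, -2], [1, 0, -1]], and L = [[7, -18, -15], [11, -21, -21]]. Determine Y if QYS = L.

Y = [[1, -1, -4], [-2, 4, 1]]

Y = Q⁻¹LS⁻¹ (apply Q⁻¹ on the left and S⁻¹ on the right).
det Q = 3, so Q⁻¹ = [[1, -1], [-1/3, 2/3]].
det S = 2; the adjugate gives S⁻¹ = [[1/2, 1, -2], [0, -1, 2], [1/2, 1, -3]].
Q⁻¹L = [[-4, 3, 6], [5, -8, -9]].
Y = (Q⁻¹L)S⁻¹ = [[1, -1, -4], [-2, 4, 1]].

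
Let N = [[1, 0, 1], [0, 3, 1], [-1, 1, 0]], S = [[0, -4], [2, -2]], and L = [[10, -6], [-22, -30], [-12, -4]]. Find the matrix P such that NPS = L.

P = N⁻¹LS⁻¹ (apply N⁻¹ on the left and S⁻¹ on the right).
det N = 2, so N⁻¹ = [[-1/2, 1/2, -3/2], [-1/2, 1/2, -1/2], [3/2, -1/2, 3/2]].
det S = 8, so S⁻¹ = [[-1/4, 1/2], [-1/4, 0]].
N⁻¹L = [[2, -6], [-10, -10], [8, 0]].
P = (N⁻¹L)S⁻¹ = [[1, 1], [5, -5], [-2, 4]].

P = [[1, 1], [5, -5], [-2, 4]]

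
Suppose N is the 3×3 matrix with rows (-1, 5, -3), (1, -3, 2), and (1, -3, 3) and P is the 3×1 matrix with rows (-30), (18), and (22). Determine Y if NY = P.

Left-multiplying both sides by N⁻¹ gives Y = N⁻¹P.
det N = -2, so N⁻¹ = [[3/2, 3, -1/2], [1/2, 0, 1/2], [0, -1, 1]].
Y = N⁻¹P = [[3/2, 3, -1/2], [1/2, 0, 1/2], [0, -1, 1]] · [[-30], [18], [22]] = [[-2], [-4], [4]].

Y = [[-2], [-4], [4]]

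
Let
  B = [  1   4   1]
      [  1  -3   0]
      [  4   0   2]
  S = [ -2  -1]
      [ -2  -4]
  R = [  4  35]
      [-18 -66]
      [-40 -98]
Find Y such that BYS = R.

Y = [[-4, 4], [2, -5], [5, 5]]

Isolating Y: multiply by B⁻¹ from the left and S⁻¹ from the right, so Y = B⁻¹RS⁻¹.
det B = -2; the adjugate gives B⁻¹ = [[3, 4, -3/2], [1, 1, -1/2], [-6, -8, 7/2]].
det S = 6; the adjugate gives S⁻¹ = [[-2/3, 1/6], [1/3, -1/3]].
B⁻¹R = [[0, -12], [6, 18], [-20, -25]].
Y = (B⁻¹R)S⁻¹ = [[-4, 4], [2, -5], [5, 5]].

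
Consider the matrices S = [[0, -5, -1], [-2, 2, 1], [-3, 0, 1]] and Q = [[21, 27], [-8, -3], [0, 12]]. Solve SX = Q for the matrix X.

S is on the left of X, so left-multiply by S⁻¹: X = S⁻¹Q.
det S = -1; the adjugate gives S⁻¹ = [[-2, -5, 3], [1, 3, -2], [-6, -15, 10]].
X = S⁻¹Q = [[-2, -5, 3], [1, 3, -2], [-6, -15, 10]] · [[21, 27], [-8, -3], [0, 12]] = [[-2, -3], [-3, -6], [-6, 3]].

X = [[-2, -3], [-3, -6], [-6, 3]]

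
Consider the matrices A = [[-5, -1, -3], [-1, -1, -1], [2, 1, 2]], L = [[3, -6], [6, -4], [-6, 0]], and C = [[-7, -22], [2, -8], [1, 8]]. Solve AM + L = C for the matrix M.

AM = C − L = [[-10, -16], [-4, -4], [7, 8]].
Left-multiplying both sides by A⁻¹ gives M = A⁻¹(C − L).
A has determinant 2; A⁻¹ = [[-1/2, -1/2, -1], [0, -2, -1], [1/2, 3/2, 2]].
M = A⁻¹(C − L) = [[0, 2], [1, 0], [3, 2]].

M = [[0, 2], [1, 0], [3, 2]]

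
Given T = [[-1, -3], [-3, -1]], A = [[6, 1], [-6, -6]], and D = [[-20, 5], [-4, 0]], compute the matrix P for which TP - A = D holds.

TP = D + A = [[-14, 6], [-10, -6]].
Left-multiplying both sides by T⁻¹ gives P = T⁻¹(D + A).
det T = -8; the adjugate gives T⁻¹ = [[1/8, -3/8], [-3/8, 1/8]].
P = T⁻¹(D + A) = [[2, 3], [4, -3]].

P = [[2, 3], [4, -3]]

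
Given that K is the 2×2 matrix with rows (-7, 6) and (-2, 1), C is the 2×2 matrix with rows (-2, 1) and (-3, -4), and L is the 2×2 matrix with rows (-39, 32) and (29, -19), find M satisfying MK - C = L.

M = [[5, 3], [-4, 1]]

MK = L + C = [[-41, 33], [26, -23]].
Right-multiplying both sides by K⁻¹ gives M = (L + C)K⁻¹.
K has determinant 5; K⁻¹ = [[1/5, -6/5], [2/5, -7/5]].
M = (L + C)K⁻¹ = [[5, 3], [-4, 1]].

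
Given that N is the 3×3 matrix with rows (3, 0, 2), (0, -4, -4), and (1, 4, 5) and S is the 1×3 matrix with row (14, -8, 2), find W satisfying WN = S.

N is on the right of W, so right-multiply by N⁻¹: W = SN⁻¹.
N has determinant -4; N⁻¹ = [[1, -2, -2], [1, -13/4, -3], [-1, 3, 3]].
W = SN⁻¹ = [[14, -8, 2]] · [[1, -2, -2], [1, -13/4, -3], [-1, 3, 3]] = [[4, 4, 2]].

W = [[4, 4, 2]]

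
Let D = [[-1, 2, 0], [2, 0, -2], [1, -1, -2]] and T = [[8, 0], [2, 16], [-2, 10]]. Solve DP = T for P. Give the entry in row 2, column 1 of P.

4

Left-multiplying both sides by D⁻¹ gives P = D⁻¹T.
det D = 6; the adjugate gives D⁻¹ = [[-1/3, 2/3, -2/3], [1/3, 1/3, -1/3], [-1/3, 1/6, -2/3]].
P = D⁻¹T = [[-1/3, 2/3, -2/3], [1/3, 1/3, -1/3], [-1/3, 1/6, -2/3]] · [[8, 0], [2, 16], [-2, 10]] = [[0, 4], [4, 2], [-1, -4]].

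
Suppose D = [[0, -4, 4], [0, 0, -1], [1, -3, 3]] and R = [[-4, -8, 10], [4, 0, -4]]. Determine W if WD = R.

Right-multiplying both sides by D⁻¹ gives W = RD⁻¹.
D has determinant 4; D⁻¹ = [[-3/4, 0, 1], [-1/4, -1, 0], [0, -1, 0]].
W = RD⁻¹ = [[-4, -8, 10], [4, 0, -4]] · [[-3/4, 0, 1], [-1/4, -1, 0], [0, -1, 0]] = [[5, -2, -4], [-3, 4, 4]].

W = [[5, -2, -4], [-3, 4, 4]]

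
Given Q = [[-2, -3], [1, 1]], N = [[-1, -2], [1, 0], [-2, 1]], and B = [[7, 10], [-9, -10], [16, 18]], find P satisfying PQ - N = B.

PQ = B + N = [[6, 8], [-8, -10], [14, 19]].
Since Q sits to the right of P, P = (B + N)Q⁻¹.
det Q = 1, so Q⁻¹ = [[1, 3], [-1, -2]].
P = (B + N)Q⁻¹ = [[-2, 2], [2, -4], [-5, 4]].

P = [[-2, 2], [2, -4], [-5, 4]]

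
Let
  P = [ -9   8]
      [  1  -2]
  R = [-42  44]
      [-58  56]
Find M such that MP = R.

Right-multiplying both sides by P⁻¹ gives M = RP⁻¹.
P has determinant 10; P⁻¹ = [[-1/5, -4/5], [-1/10, -9/10]].
M = RP⁻¹ = [[-42, 44], [-58, 56]] · [[-1/5, -4/5], [-1/10, -9/10]] = [[4, -6], [6, -4]].

M = [[4, -6], [6, -4]]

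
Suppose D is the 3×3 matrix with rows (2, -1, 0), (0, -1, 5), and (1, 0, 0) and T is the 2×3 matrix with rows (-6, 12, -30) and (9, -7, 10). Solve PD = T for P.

P = [[-6, -6, 6], [5, 2, -1]]

Right-multiplying both sides by D⁻¹ gives P = TD⁻¹.
det D = -5, so D⁻¹ = [[0, 0, 1], [-1, 0, 2], [-1/5, 1/5, 2/5]].
P = TD⁻¹ = [[-6, 12, -30], [9, -7, 10]] · [[0, 0, 1], [-1, 0, 2], [-1/5, 1/5, 2/5]] = [[-6, -6, 6], [5, 2, -1]].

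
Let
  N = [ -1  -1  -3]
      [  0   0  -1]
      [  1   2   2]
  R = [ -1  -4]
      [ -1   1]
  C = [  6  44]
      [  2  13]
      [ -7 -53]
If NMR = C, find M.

M = N⁻¹CR⁻¹ (apply N⁻¹ on the left and R⁻¹ on the right).
det N = -1, so N⁻¹ = [[-2, 4, -1], [1, -1, 1], [0, -1, 0]].
det R = -5, so R⁻¹ = [[-1/5, -4/5], [-1/5, 1/5]].
N⁻¹C = [[3, 17], [-3, -22], [-2, -13]].
M = (N⁻¹C)R⁻¹ = [[-4, 1], [5, -2], [3, -1]].

M = [[-4, 1], [5, -2], [3, -1]]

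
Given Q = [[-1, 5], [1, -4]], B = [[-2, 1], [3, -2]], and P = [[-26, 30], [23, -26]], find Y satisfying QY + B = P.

Y = [[4, -4], [-4, 5]]

QY = P − B = [[-24, 29], [20, -24]].
Q is on the left of Y, so left-multiply by Q⁻¹: Y = Q⁻¹(P − B).
det Q = -1; the adjugate gives Q⁻¹ = [[4, 5], [1, 1]].
Y = Q⁻¹(P − B) = [[4, -4], [-4, 5]].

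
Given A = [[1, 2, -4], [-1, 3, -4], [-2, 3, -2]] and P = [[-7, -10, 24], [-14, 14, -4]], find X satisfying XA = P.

A is on the right of X, so right-multiply by A⁻¹: X = PA⁻¹.
det A = 6, so A⁻¹ = [[1, -4/3, 2/3], [1, -5/3, 4/3], [1/2, -7/6, 5/6]].
X = PA⁻¹ = [[-7, -10, 24], [-14, 14, -4]] · [[1, -4/3, 2/3], [1, -5/3, 4/3], [1/2, -7/6, 5/6]] = [[-5, -2, 2], [-2, 0, 6]].

X = [[-5, -2, 2], [-2, 0, 6]]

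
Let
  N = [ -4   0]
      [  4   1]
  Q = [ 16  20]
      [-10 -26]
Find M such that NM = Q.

Left-multiplying both sides by N⁻¹ gives M = N⁻¹Q.
det N = -4, so N⁻¹ = [[-1/4, 0], [1, 1]].
M = N⁻¹Q = [[-1/4, 0], [1, 1]] · [[16, 20], [-10, -26]] = [[-4, -5], [6, -6]].

M = [[-4, -5], [6, -6]]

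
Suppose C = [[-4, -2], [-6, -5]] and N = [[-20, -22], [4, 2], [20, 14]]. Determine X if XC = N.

X = [[-4, 6], [-1, 0], [-2, -2]]

Since C sits to the right of X, X = NC⁻¹.
C has determinant 8; C⁻¹ = [[-5/8, 1/4], [3/4, -1/2]].
X = NC⁻¹ = [[-20, -22], [4, 2], [20, 14]] · [[-5/8, 1/4], [3/4, -1/2]] = [[-4, 6], [-1, 0], [-2, -2]].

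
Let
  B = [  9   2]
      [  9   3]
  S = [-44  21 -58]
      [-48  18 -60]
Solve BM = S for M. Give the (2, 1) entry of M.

B is on the left of M, so left-multiply by B⁻¹: M = B⁻¹S.
det B = 9; the adjugate gives B⁻¹ = [[1/3, -2/9], [-1, 1]].
M = B⁻¹S = [[1/3, -2/9], [-1, 1]] · [[-44, 21, -58], [-48, 18, -60]] = [[-4, 3, -6], [-4, -3, -2]].

-4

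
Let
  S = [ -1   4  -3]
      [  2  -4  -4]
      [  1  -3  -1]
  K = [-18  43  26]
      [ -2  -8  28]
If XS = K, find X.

X = [[1, -6, -5], [-4, -5, 4]]

Since S sits to the right of X, X = KS⁻¹.
det S = 6, so S⁻¹ = [[-4/3, 13/6, -14/3], [-1/3, 2/3, -5/3], [-1/3, 1/6, -2/3]].
X = KS⁻¹ = [[-18, 43, 26], [-2, -8, 28]] · [[-4/3, 13/6, -14/3], [-1/3, 2/3, -5/3], [-1/3, 1/6, -2/3]] = [[1, -6, -5], [-4, -5, 4]].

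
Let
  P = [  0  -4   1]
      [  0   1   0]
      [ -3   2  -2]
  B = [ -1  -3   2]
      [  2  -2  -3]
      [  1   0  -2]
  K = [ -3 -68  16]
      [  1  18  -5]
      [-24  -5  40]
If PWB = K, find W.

W = [[-5, 2, -1], [-4, -3, 3], [0, -2, 5]]

Isolating W: multiply by P⁻¹ from the left and B⁻¹ from the right, so W = P⁻¹KB⁻¹.
det P = 3; the adjugate gives P⁻¹ = [[-2/3, -2, -1/3], [0, 1, 0], [1, 4, 0]].
B has determinant -3; B⁻¹ = [[-4/3, 2, -13/3], [-1/3, 0, -1/3], [-2/3, 1, -8/3]].
P⁻¹K = [[8, 11, -14], [1, 18, -5], [1, 4, -4]].
W = (P⁻¹K)B⁻¹ = [[-5, 2, -1], [-4, -3, 3], [0, -2, 5]].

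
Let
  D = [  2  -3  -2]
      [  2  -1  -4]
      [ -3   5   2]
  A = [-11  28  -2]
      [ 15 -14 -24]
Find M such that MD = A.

Right-multiplying both sides by D⁻¹ gives M = AD⁻¹.
det D = -2, so D⁻¹ = [[-9, 2, -5], [-4, 1, -2], [-7/2, 1/2, -2]].
M = AD⁻¹ = [[-11, 28, -2], [15, -14, -24]] · [[-9, 2, -5], [-4, 1, -2], [-7/2, 1/2, -2]] = [[-6, 5, 3], [5, 4, 1]].

M = [[-6, 5, 3], [5, 4, 1]]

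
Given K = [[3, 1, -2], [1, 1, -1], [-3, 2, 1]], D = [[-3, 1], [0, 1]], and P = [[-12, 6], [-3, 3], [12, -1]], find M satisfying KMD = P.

M = [[3, -1], [1, 1], [3, -2]]

Left-multiply by K⁻¹ and right-multiply by D⁻¹: M = K⁻¹PD⁻¹.
det K = 1, so K⁻¹ = [[3, -5, 1], [2, -3, 1], [5, -9, 2]].
D has determinant -3; D⁻¹ = [[-1/3, 1/3], [0, 1]].
K⁻¹P = [[-9, 2], [-3, 2], [-9, 1]].
M = (K⁻¹P)D⁻¹ = [[3, -1], [1, 1], [3, -2]].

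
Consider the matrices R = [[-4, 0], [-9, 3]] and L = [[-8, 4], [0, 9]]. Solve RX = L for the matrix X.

X = [[2, -1], [6, 0]]

Left-multiplying both sides by R⁻¹ gives X = R⁻¹L.
R has determinant -12; R⁻¹ = [[-1/4, 0], [-3/4, 1/3]].
X = R⁻¹L = [[-1/4, 0], [-3/4, 1/3]] · [[-8, 4], [0, 9]] = [[2, -1], [6, 0]].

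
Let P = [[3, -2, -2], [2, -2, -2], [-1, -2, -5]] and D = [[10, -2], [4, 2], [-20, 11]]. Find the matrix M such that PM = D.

M = [[6, -4], [2, -6], [2, 1]]

Left-multiplying both sides by P⁻¹ gives M = P⁻¹D.
det P = 6, so P⁻¹ = [[1, -1, 0], [2, -17/6, 1/3], [-1, 4/3, -1/3]].
M = P⁻¹D = [[1, -1, 0], [2, -17/6, 1/3], [-1, 4/3, -1/3]] · [[10, -2], [4, 2], [-20, 11]] = [[6, -4], [2, -6], [2, 1]].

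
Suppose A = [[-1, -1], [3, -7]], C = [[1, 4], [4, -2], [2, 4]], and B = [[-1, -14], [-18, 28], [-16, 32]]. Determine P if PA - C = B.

P = [[3, 1], [2, -4], [-1, -5]]

PA = B + C = [[0, -10], [-14, 26], [-14, 36]].
A is on the right of P, so right-multiply by A⁻¹: P = (B + C)A⁻¹.
A has determinant 10; A⁻¹ = [[-7/10, 1/10], [-3/10, -1/10]].
P = (B + C)A⁻¹ = [[3, 1], [2, -4], [-1, -5]].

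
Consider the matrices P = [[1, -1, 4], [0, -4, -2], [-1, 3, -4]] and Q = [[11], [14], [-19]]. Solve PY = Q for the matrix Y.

Y = [[3], [-4], [1]]

P is on the left of Y, so left-multiply by P⁻¹: Y = P⁻¹Q.
P has determinant 4; P⁻¹ = [[11/2, 2, 9/2], [1/2, 0, 1/2], [-1, -1/2, -1]].
Y = P⁻¹Q = [[11/2, 2, 9/2], [1/2, 0, 1/2], [-1, -1/2, -1]] · [[11], [14], [-19]] = [[3], [-4], [1]].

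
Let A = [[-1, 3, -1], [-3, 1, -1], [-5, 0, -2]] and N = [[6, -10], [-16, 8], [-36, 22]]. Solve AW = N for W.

W = [[6, -4], [5, -5], [3, -1]]

A is on the left of W, so left-multiply by A⁻¹: W = A⁻¹N.
det A = -6, so A⁻¹ = [[1/3, -1, 1/3], [1/6, 1/2, -1/3], [-5/6, 5/2, -4/3]].
W = A⁻¹N = [[1/3, -1, 1/3], [1/6, 1/2, -1/3], [-5/6, 5/2, -4/3]] · [[6, -10], [-16, 8], [-36, 22]] = [[6, -4], [5, -5], [3, -1]].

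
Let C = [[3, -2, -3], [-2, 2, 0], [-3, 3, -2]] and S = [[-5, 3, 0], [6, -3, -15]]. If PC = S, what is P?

Right-multiplying both sides by C⁻¹ gives P = SC⁻¹.
det C = -4; the adjugate gives C⁻¹ = [[1, 13/4, -3/2], [1, 15/4, -3/2], [0, 3/4, -1/2]].
P = SC⁻¹ = [[-5, 3, 0], [6, -3, -15]] · [[1, 13/4, -3/2], [1, 15/4, -3/2], [0, 3/4, -1/2]] = [[-2, -5, 3], [3, -3, 3]].

P = [[-2, -5, 3], [3, -3, 3]]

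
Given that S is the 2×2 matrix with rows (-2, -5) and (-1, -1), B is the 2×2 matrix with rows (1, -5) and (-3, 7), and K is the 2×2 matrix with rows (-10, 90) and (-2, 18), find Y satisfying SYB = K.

Y = [[0, 0], [5, 1]]

Left-multiply by S⁻¹ and right-multiply by B⁻¹: Y = S⁻¹KB⁻¹.
det S = -3, so S⁻¹ = [[1/3, -5/3], [-1/3, 2/3]].
B has determinant -8; B⁻¹ = [[-7/8, -5/8], [-3/8, -1/8]].
S⁻¹K = [[0, 0], [2, -18]].
Y = (S⁻¹K)B⁻¹ = [[0, 0], [5, 1]].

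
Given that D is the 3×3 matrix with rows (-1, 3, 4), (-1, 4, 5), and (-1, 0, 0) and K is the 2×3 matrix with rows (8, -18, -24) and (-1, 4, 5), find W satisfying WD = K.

Right-multiplying both sides by D⁻¹ gives W = KD⁻¹.
det D = 1; the adjugate gives D⁻¹ = [[0, 0, -1], [-5, 4, 1], [4, -3, -1]].
W = KD⁻¹ = [[8, -18, -24], [-1, 4, 5]] · [[0, 0, -1], [-5, 4, 1], [4, -3, -1]] = [[-6, 0, -2], [0, 1, 0]].

W = [[-6, 0, -2], [0, 1, 0]]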